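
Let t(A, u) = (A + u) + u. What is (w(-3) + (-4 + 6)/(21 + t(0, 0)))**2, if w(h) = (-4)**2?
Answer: 114244/441 ≈ 259.06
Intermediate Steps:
w(h) = 16
t(A, u) = A + 2*u
(w(-3) + (-4 + 6)/(21 + t(0, 0)))**2 = (16 + (-4 + 6)/(21 + (0 + 2*0)))**2 = (16 + 2/(21 + (0 + 0)))**2 = (16 + 2/(21 + 0))**2 = (16 + 2/21)**2 = (338/21)**2 = 114244/441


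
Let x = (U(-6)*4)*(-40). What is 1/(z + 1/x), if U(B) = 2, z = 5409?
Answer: 320/1730879 ≈ 0.00018488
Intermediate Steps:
x = -320 (x = (2*4)*(-40) = 8*(-40) = -320)
1/(z + 1/x) = 1/(5409 + 1/(-320)) = 1/(5409 - 1/320) = 1/(1730879/320) = 320/1730879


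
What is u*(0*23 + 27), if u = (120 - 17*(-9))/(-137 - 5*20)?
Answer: -2457/79 ≈ -31.101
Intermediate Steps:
u = -91/79 (u = (120 + 153)/(-137 - 100) = 273/(-237) = 273*(-1/237) = -91/79 ≈ -1.1519)
u*(0*23 + 27) = -91*(0*23 + 27)/79 = -91*(0 + 27)/79 = -91/79*27 = -2457/79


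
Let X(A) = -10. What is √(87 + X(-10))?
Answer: √77 ≈ 8.7750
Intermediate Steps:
√(87 + X(-10)) = √(87 - 10) = √77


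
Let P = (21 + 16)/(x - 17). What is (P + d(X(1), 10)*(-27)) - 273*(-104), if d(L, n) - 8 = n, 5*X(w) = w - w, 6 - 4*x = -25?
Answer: 27902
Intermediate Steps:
x = 31/4 (x = 3/2 - ¼*(-25) = 3/2 + 25/4 = 31/4 ≈ 7.7500)
X(w) = 0 (X(w) = (w - w)/5 = (⅕)*0 = 0)
P = -4 (P = (21 + 16)/(31/4 - 17) = 37/(-37/4) = 37*(-4/37) = -4)
d(L, n) = 8 + n
(P + d(X(1), 10)*(-27)) - 273*(-104) = (-4 + (8 + 10)*(-27)) - 273*(-104) = (-4 + 18*(-27)) - 1*(-28392) = (-4 - 486) + 28392 = -490 + 28392 = 27902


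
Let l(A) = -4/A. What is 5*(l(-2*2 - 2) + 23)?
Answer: 355/3 ≈ 118.33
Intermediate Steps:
5*(l(-2*2 - 2) + 23) = 5*(-4/(-2*2 - 2) + 23) = 5*(-4/(-4 - 2) + 23) = 5*(-4/(-6) + 23) = 5*(-4*(-1/6) + 23) = 5*(2/3 + 23) = 5*(71/3) = 355/3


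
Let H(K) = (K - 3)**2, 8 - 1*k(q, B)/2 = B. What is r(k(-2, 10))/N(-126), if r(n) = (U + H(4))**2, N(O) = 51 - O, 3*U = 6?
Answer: 3/59 ≈ 0.050847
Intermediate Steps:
U = 2 (U = (1/3)*6 = 2)
k(q, B) = 16 - 2*B
H(K) = (-3 + K)**2
r(n) = 9 (r(n) = (2 + (-3 + 4)**2)**2 = (2 + 1**2)**2 = (2 + 1)**2 = 3**2 = 9)
r(k(-2, 10))/N(-126) = 9/(51 - 1*(-126)) = 9/(51 + 126) = 9/177 = 9*(1/177) = 3/59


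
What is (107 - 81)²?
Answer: 676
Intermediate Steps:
(107 - 81)² = 26² = 676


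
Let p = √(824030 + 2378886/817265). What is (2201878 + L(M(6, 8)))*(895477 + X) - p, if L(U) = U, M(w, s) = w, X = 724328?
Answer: 3566622712620 - 2*√137597443987018385/817265 ≈ 3.5666e+12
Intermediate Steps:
p = 2*√137597443987018385/817265 (p = √(824030 + 2378886*(1/817265)) = √(824030 + 2378886/817265) = √(673453256836/817265) = 2*√137597443987018385/817265 ≈ 907.76)
(2201878 + L(M(6, 8)))*(895477 + X) - p = (2201878 + 6)*(895477 + 724328) - 2*√137597443987018385/817265 = 2201884*1619805 - 2*√137597443987018385/817265 = 3566622712620 - 2*√137597443987018385/817265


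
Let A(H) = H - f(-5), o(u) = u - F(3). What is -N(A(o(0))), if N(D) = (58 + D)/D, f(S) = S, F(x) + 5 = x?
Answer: -65/7 ≈ -9.2857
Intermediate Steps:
F(x) = -5 + x
o(u) = 2 + u (o(u) = u - (-5 + 3) = u - 1*(-2) = u + 2 = 2 + u)
A(H) = 5 + H (A(H) = H - 1*(-5) = H + 5 = 5 + H)
N(D) = (58 + D)/D
-N(A(o(0))) = -(58 + (5 + (2 + 0)))/(5 + (2 + 0)) = -(58 + (5 + 2))/(5 + 2) = -(58 + 7)/7 = -65/7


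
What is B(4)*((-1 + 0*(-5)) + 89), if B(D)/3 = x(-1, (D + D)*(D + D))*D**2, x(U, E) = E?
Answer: 270336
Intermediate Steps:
B(D) = 12*D**4 (B(D) = 3*(((D + D)*(D + D))*D**2) = 3*(((2*D)*(2*D))*D**2) = 3*((4*D**2)*D**2) = 3*(4*D**4) = 12*D**4)
B(4)*((-1 + 0*(-5)) + 89) = (12*4**4)*((-1 + 0*(-5)) + 89) = (12*256)*((-1 + 0) + 89) = 3072*(-1 + 89) = 3072*88 = 270336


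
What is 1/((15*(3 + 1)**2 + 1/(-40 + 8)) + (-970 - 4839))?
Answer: -32/178209 ≈ -0.00017956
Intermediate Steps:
1/((15*(3 + 1)**2 + 1/(-40 + 8)) + (-970 - 4839)) = 1/((15*4**2 + 1/(-32)) - 5809) = 1/((15*16 - 1/32) - 5809) = 1/((240 - 1/32) - 5809) = 1/(7679/32 - 5809) = 1/(-178209/32) = -32/178209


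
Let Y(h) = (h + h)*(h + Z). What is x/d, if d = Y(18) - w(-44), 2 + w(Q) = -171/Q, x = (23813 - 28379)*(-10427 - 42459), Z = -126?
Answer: -10625008944/171155 ≈ -62078.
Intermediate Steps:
x = 241477476 (x = -4566*(-52886) = 241477476)
Y(h) = 2*h*(-126 + h) (Y(h) = (h + h)*(h - 126) = (2*h)*(-126 + h) = 2*h*(-126 + h))
w(Q) = -2 - 171/Q
d = -171155/44 (d = 2*18*(-126 + 18) - (-2 - 171/(-44)) = 2*18*(-108) - (-2 - 171*(-1/44)) = -3888 - (-2 + 171/44) = -3888 - 1*83/44 = -3888 - 83/44 = -171155/44 ≈ -3889.9)
x/d = 241477476/(-171155/44) = 241477476*(-44/171155) = -10625008944/171155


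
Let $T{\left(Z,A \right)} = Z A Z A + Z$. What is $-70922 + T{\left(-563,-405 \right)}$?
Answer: $51990768740$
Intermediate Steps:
$T{\left(Z,A \right)} = Z + A^{2} Z^{2}$ ($T{\left(Z,A \right)} = A Z Z A + Z = A Z^{2} A + Z = A^{2} Z^{2} + Z = Z + A^{2} Z^{2}$)
$-70922 + T{\left(-563,-405 \right)} = -70922 - 563 \left(1 - 563 \left(-405\right)^{2}\right) = -70922 - 563 \left(1 - 92346075\right) = -70922 - -51990839662 = -70922 + 51990839662 = 51990768740$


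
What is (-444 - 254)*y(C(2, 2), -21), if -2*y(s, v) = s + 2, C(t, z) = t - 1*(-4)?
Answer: 2792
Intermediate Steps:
C(t, z) = 4 + t (C(t, z) = t + 4 = 4 + t)
y(s, v) = -1 - s/2 (y(s, v) = -(s + 2)/2 = -(2 + s)/2 = -1 - s/2)
(-444 - 254)*y(C(2, 2), -21) = (-444 - 254)*(-1 - (4 + 2)/2) = -698*(-1 - 1/2*6) = -698*(-1 - 3) = -698*(-4) = 2792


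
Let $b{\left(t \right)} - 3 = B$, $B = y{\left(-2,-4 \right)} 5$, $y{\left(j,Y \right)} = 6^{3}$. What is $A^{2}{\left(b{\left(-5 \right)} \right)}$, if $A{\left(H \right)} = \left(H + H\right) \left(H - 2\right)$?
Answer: $5482369370916$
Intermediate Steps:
$y{\left(j,Y \right)} = 216$
$B = 1080$ ($B = 216 \cdot 5 = 1080$)
$b{\left(t \right)} = 1083$ ($b{\left(t \right)} = 3 + 1080 = 1083$)
$A{\left(H \right)} = 2 H \left(-2 + H\right)$
$A^{2}{\left(b{\left(-5 \right)} \right)} = \left(2 \cdot 1083 \left(-2 + 1083\right)\right)^{2} = \left(2 \cdot 1083 \cdot 1081\right)^{2} = 2341446^{2} = 5482369370916$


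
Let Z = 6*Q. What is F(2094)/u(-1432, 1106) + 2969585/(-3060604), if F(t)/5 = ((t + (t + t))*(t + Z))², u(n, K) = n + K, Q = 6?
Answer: -1369942128086497798355/498878452 ≈ -2.7460e+12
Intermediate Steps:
Z = 36 (Z = 6*6 = 36)
u(n, K) = K + n
F(t) = 45*t²*(36 + t)² (F(t) = 5*((t + (t + t))*(t + 36))² = 5*((t + 2*t)*(36 + t))² = 5*((3*t)*(36 + t))² = 5*(3*t*(36 + t))² = 5*(9*t²*(36 + t)²) = 45*t²*(36 + t)²)
F(2094)/u(-1432, 1106) + 2969585/(-3060604) = (45*2094²*(36 + 2094)²)/(1106 - 1432) + 2969585/(-3060604) = (45*4384836*2130²)/(-326) + 2969585*(-1/3060604) = (45*4384836*4536900)*(-1/326) - 2969585/3060604 = 895210310178000*(-1/326) - 2969585/3060604 = -447605155089000/163 - 2969585/3060604 = -1369942128086497798355/498878452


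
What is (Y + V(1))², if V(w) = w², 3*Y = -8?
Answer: 25/9 ≈ 2.7778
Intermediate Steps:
Y = -8/3 (Y = (⅓)*(-8) = -8/3 ≈ -2.6667)
(Y + V(1))² = (-8/3 + 1²)² = (-8/3 + 1)² = (-5/3)² = 25/9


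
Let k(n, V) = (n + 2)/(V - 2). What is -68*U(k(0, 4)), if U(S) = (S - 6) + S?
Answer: 272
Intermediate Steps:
k(n, V) = (2 + n)/(-2 + V)
U(S) = -6 + 2*S (U(S) = (-6 + S) + S = -6 + 2*S)
-68*U(k(0, 4)) = -68*(-6 + 2*((2 + 0)/(-2 + 4))) = -68*(-6 + 2*(2/2)) = -68*(-6 + 2*((1/2)*2)) = -68*(-6 + 2*1) = -68*(-6 + 2) = -68*(-4) = 272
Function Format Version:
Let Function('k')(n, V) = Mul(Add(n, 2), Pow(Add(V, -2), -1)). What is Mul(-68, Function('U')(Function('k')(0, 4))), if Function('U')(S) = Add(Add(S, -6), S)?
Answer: 272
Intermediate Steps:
Function('k')(n, V) = Mul(Pow(Add(-2, V), -1), Add(2, n)) (Function('k')(n, V) = Mul(Add(2, n), Pow(Add(-2, V), -1)) = Mul(Pow(Add(-2, V), -1), Add(2, n)))
Function('U')(S) = Add(-6, Mul(2, S)) (Function('U')(S) = Add(Add(-6, S), S) = Add(-6, Mul(2, S)))
Mul(-68, Function('U')(Function('k')(0, 4))) = Mul(-68, Add(-6, Mul(2, Mul(Pow(Add(-2, 4), -1), Add(2, 0))))) = Mul(-68, Add(-6, Mul(2, Mul(Pow(2, -1), 2)))) = Mul(-68, Add(-6, Mul(2, Mul(Rational(1, 2), 2)))) = Mul(-68, Add(-6, Mul(2, 1))) = Mul(-68, Add(-6, 2)) = Mul(-68, -4) = 272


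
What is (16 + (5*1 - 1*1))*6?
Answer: 120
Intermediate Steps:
(16 + (5*1 - 1*1))*6 = (16 + (5 - 1))*6 = (16 + 4)*6 = 20*6 = 120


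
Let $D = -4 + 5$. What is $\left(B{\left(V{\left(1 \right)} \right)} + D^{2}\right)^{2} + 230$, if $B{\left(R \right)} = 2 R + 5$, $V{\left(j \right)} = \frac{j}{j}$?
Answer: $294$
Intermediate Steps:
$V{\left(j \right)} = 1$
$D = 1$
$B{\left(R \right)} = 5 + 2 R$
$\left(B{\left(V{\left(1 \right)} \right)} + D^{2}\right)^{2} + 230 = \left(\left(5 + 2 \cdot 1\right) + 1^{2}\right)^{2} + 230 = \left(\left(5 + 2\right) + 1\right)^{2} + 230 = \left(7 + 1\right)^{2} + 230 = 8^{2} + 230 = 64 + 230 = 294$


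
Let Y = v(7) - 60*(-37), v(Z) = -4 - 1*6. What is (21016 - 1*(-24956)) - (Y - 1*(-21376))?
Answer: 22386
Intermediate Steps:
v(Z) = -10 (v(Z) = -4 - 6 = -10)
Y = 2210 (Y = -10 - 60*(-37) = -10 + 2220 = 2210)
(21016 - 1*(-24956)) - (Y - 1*(-21376)) = (21016 - 1*(-24956)) - (2210 - 1*(-21376)) = (21016 + 24956) - (2210 + 21376) = 45972 - 1*23586 = 45972 - 23586 = 22386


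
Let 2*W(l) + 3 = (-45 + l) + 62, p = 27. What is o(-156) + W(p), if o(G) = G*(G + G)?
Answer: 97385/2 ≈ 48693.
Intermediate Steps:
W(l) = 7 + l/2 (W(l) = -3/2 + ((-45 + l) + 62)/2 = -3/2 + (17 + l)/2 = -3/2 + (17/2 + l/2) = 7 + l/2)
o(G) = 2*G**2 (o(G) = G*(2*G) = 2*G**2)
o(-156) + W(p) = 2*(-156)**2 + (7 + (1/2)*27) = 2*24336 + (7 + 27/2) = 48672 + 41/2 = 97385/2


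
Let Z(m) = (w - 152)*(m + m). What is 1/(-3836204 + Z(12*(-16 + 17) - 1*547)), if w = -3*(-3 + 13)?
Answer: -1/3641464 ≈ -2.7461e-7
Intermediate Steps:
w = -30 (w = -3*10 = -30)
Z(m) = -364*m (Z(m) = (-30 - 152)*(m + m) = -364*m)
1/(-3836204 + Z(12*(-16 + 17) - 1*547)) = 1/(-3836204 - 364*(12*(-16 + 17) - 1*547)) = 1/(-3836204 - 364*(12*1 - 547)) = 1/(-3836204 - 364*(12 - 547)) = 1/(-3836204 - 364*(-535)) = 1/(-3836204 + 194740) = 1/(-3641464) = -1/3641464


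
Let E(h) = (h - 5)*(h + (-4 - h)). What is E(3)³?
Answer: 512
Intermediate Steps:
E(h) = 20 - 4*h (E(h) = (-5 + h)*(-4) = 20 - 4*h)
E(3)³ = (20 - 4*3)³ = (20 - 12)³ = 8³ = 512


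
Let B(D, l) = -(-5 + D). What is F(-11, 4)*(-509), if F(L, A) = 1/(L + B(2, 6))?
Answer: 509/8 ≈ 63.625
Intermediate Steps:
B(D, l) = 5 - D
F(L, A) = 1/(3 + L) (F(L, A) = 1/(L + (5 - 1*2)) = 1/(L + (5 - 2)) = 1/(L + 3) = 1/(3 + L))
F(-11, 4)*(-509) = -509/(3 - 11) = -509/(-8) = -⅛*(-509) = 509/8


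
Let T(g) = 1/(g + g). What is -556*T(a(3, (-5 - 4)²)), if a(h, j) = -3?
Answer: 278/3 ≈ 92.667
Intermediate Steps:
T(g) = 1/(2*g)
-556*T(a(3, (-5 - 4)²)) = -278/(-3) = -278*(-1)/3 = -556*(-⅙) = 278/3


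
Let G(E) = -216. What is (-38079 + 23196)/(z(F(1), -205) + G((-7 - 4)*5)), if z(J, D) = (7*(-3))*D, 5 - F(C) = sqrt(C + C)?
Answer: -4961/1363 ≈ -3.6398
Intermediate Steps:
F(C) = 5 - sqrt(2)*sqrt(C) (F(C) = 5 - sqrt(C + C) = 5 - sqrt(2*C) = 5 - sqrt(2)*sqrt(C))
z(J, D) = -21*D
(-38079 + 23196)/(z(F(1), -205) + G((-7 - 4)*5)) = (-38079 + 23196)/(-21*(-205) - 216) = -14883/(4305 - 216) = -14883/4089 = -14883*1/4089 = -4961/1363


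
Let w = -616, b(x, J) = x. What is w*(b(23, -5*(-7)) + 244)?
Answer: -164472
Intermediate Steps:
w*(b(23, -5*(-7)) + 244) = -616*(23 + 244) = -616*267 = -164472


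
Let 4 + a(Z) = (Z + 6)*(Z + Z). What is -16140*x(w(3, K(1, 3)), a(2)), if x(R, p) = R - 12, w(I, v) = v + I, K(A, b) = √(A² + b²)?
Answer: 145260 - 16140*√10 ≈ 94221.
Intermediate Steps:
a(Z) = -4 + 2*Z*(6 + Z) (a(Z) = -4 + (Z + 6)*(Z + Z) = -4 + (6 + Z)*(2*Z) = -4 + 2*Z*(6 + Z))
w(I, v) = I + v
x(R, p) = -12 + R
-16140*x(w(3, K(1, 3)), a(2)) = -16140*(-12 + (3 + √(1² + 3²))) = -16140*(-12 + (3 + √(1 + 9))) = -16140*(-12 + (3 + √10)) = -16140*(-9 + √10) = 145260 - 16140*√10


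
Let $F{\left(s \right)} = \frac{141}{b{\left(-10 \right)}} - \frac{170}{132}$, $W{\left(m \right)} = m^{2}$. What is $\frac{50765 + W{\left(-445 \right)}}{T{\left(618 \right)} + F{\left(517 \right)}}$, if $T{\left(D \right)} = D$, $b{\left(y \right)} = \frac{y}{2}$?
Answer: $\frac{82100700}{194209} \approx 422.74$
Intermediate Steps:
$b{\left(y \right)} = \frac{y}{2}$ ($b{\left(y \right)} = y \frac{1}{2} = \frac{y}{2}$)
$F{\left(s \right)} = - \frac{9731}{330}$ ($F{\left(s \right)} = \frac{141}{\frac{1}{2} \left(-10\right)} - \frac{170}{132} = \frac{141}{-5} - \frac{85}{66} = 141 \left(- \frac{1}{5}\right) - \frac{85}{66} = - \frac{141}{5} - \frac{85}{66} = - \frac{9731}{330}$)
$\frac{50765 + W{\left(-445 \right)}}{T{\left(618 \right)} + F{\left(517 \right)}} = \frac{50765 + \left(-445\right)^{2}}{618 - \frac{9731}{330}} = \frac{50765 + 198025}{\frac{194209}{330}} = 248790 \cdot \frac{330}{194209} = \frac{82100700}{194209}$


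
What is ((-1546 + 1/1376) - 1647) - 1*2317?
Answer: -7581759/1376 ≈ -5510.0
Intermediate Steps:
((-1546 + 1/1376) - 1647) - 1*2317 = ((-1546 + 1/1376) - 1647) - 2317 = (-2127295/1376 - 1647) - 2317 = -4393567/1376 - 2317 = -7581759/1376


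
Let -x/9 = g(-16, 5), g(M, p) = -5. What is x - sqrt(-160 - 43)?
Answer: 45 - I*sqrt(203) ≈ 45.0 - 14.248*I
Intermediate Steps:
x = 45 (x = -9*(-5) = 45)
x - sqrt(-160 - 43) = 45 - sqrt(-160 - 43) = 45 - sqrt(-203) = 45 - I*sqrt(203)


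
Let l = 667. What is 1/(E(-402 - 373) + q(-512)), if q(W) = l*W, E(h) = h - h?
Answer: -1/341504 ≈ -2.9282e-6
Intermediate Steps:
E(h) = 0
q(W) = 667*W
1/(E(-402 - 373) + q(-512)) = 1/(0 + 667*(-512)) = 1/(0 - 341504) = 1/(-341504) = -1/341504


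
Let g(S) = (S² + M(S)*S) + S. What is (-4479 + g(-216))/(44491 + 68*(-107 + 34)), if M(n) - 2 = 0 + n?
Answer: 88185/39527 ≈ 2.2310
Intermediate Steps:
M(n) = 2 + n (M(n) = 2 + (0 + n) = 2 + n)
g(S) = S + S² + S*(2 + S) (g(S) = (S² + (2 + S)*S) + S = (S² + S*(2 + S)) + S = S + S² + S*(2 + S))
(-4479 + g(-216))/(44491 + 68*(-107 + 34)) = (-4479 - 216*(3 + 2*(-216)))/(44491 + 68*(-107 + 34)) = (-4479 - 216*(3 - 432))/(44491 + 68*(-73)) = (-4479 - 216*(-429))/(44491 - 4964) = (-4479 + 92664)/39527 = 88185*(1/39527) = 88185/39527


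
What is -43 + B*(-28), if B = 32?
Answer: -939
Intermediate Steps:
-43 + B*(-28) = -43 + 32*(-28) = -43 - 896 = -939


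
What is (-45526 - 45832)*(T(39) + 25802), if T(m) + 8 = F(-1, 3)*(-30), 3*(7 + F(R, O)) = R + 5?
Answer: -2372019112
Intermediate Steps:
F(R, O) = -16/3 + R/3 (F(R, O) = -7 + (R + 5)/3 = -7 + (5 + R)/3 = -7 + (5/3 + R/3) = -16/3 + R/3)
T(m) = 162 (T(m) = -8 + (-16/3 + (1/3)*(-1))*(-30) = -8 + (-16/3 - 1/3)*(-30) = -8 - 17/3*(-30) = -8 + 170 = 162)
(-45526 - 45832)*(T(39) + 25802) = (-45526 - 45832)*(162 + 25802) = -91358*25964 = -2372019112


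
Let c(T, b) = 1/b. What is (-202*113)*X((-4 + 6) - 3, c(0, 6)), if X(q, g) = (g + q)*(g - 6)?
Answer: -1997275/18 ≈ -1.1096e+5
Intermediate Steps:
X(q, g) = (-6 + g)*(g + q) (X(q, g) = (g + q)*(-6 + g) = (-6 + g)*(g + q))
(-202*113)*X((-4 + 6) - 3, c(0, 6)) = (-202*113)*((1/6)² - 6/6 - 6*((-4 + 6) - 3) + ((-4 + 6) - 3)/6) = -22826*((⅙)² - 6*⅙ - 6*(2 - 3) + (2 - 3)/6) = -22826*(1/36 - 1 - 6*(-1) + (⅙)*(-1)) = -22826*(1/36 - 1 + 6 - ⅙) = -22826*175/36 = -1997275/18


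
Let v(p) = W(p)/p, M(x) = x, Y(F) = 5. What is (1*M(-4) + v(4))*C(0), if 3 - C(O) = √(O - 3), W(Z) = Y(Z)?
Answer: -33/4 + 11*I*√3/4 ≈ -8.25 + 4.7631*I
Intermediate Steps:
W(Z) = 5
C(O) = 3 - √(-3 + O) (C(O) = 3 - √(O - 3) = 3 - √(-3 + O))
v(p) = 5/p
(1*M(-4) + v(4))*C(0) = (1*(-4) + 5/4)*(3 - √(-3 + 0)) = (-4 + 5*(¼))*(3 - √(-3)) = (-4 + 5/4)*(3 - I*√3) = -11*(3 - I*√3)/4 = -33/4 + 11*I*√3/4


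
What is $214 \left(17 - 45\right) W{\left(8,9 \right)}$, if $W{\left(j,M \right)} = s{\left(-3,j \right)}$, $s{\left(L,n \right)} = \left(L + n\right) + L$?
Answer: $-11984$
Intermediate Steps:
$s{\left(L,n \right)} = n + 2 L$
$W{\left(j,M \right)} = -6 + j$ ($W{\left(j,M \right)} = j + 2 \left(-3\right) = j - 6 = -6 + j$)
$214 \left(17 - 45\right) W{\left(8,9 \right)} = 214 \left(17 - 45\right) \left(-6 + 8\right) = 214 \left(\left(-28\right) 2\right) = 214 \left(-56\right) = -11984$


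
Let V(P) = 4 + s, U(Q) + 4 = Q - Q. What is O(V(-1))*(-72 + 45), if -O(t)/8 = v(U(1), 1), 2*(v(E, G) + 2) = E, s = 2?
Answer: -864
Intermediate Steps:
U(Q) = -4 (U(Q) = -4 + (Q - Q) = -4 + 0 = -4)
v(E, G) = -2 + E/2
V(P) = 6 (V(P) = 4 + 2 = 6)
O(t) = 32 (O(t) = -8*(-2 + (½)*(-4)) = -8*(-2 - 2) = -8*(-4) = 32)
O(V(-1))*(-72 + 45) = 32*(-72 + 45) = 32*(-27) = -864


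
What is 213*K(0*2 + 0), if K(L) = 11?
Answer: 2343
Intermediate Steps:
213*K(0*2 + 0) = 213*11 = 2343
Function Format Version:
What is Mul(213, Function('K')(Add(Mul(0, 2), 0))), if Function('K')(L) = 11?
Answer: 2343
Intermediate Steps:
Mul(213, Function('K')(Add(Mul(0, 2), 0))) = Mul(213, 11) = 2343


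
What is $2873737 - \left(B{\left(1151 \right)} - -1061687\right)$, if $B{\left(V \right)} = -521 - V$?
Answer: $1813722$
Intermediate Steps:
$2873737 - \left(B{\left(1151 \right)} - -1061687\right) = 2873737 - \left(\left(-521 - 1151\right) - -1061687\right) = 2873737 - \left(\left(-521 - 1151\right) + 1061687\right) = 2873737 - \left(-1672 + 1061687\right) = 2873737 - 1060015 = 1813722$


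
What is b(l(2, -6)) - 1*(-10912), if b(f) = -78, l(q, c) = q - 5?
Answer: 10834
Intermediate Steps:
l(q, c) = -5 + q
b(l(2, -6)) - 1*(-10912) = -78 - 1*(-10912) = -78 + 10912 = 10834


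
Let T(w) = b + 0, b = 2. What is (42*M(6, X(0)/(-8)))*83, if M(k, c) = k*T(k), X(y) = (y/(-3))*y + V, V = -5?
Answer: 41832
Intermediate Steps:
X(y) = -5 - y²/3 (X(y) = (y/(-3))*y - 5 = (y*(-⅓))*y - 5 = (-y/3)*y - 5 = -y²/3 - 5 = -5 - y²/3)
T(w) = 2 (T(w) = 2 + 0 = 2)
M(k, c) = 2*k (M(k, c) = k*2 = 2*k)
(42*M(6, X(0)/(-8)))*83 = (42*(2*6))*83 = (42*12)*83 = 504*83 = 41832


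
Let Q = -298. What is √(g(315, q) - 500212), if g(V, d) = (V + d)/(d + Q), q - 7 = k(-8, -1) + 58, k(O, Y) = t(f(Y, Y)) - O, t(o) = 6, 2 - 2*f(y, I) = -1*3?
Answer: I*√23990754018/219 ≈ 707.26*I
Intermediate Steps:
f(y, I) = 5/2 (f(y, I) = 1 - (-1)*3/2 = 1 - ½*(-3) = 1 + 3/2 = 5/2)
k(O, Y) = 6 - O
q = 79 (q = 7 + ((6 - 1*(-8)) + 58) = 7 + ((6 + 8) + 58) = 7 + (14 + 58) = 7 + 72 = 79)
g(V, d) = (V + d)/(-298 + d) (g(V, d) = (V + d)/(d - 298) = (V + d)/(-298 + d))
√(g(315, q) - 500212) = √((315 + 79)/(-298 + 79) - 500212) = √(394/(-219) - 500212) = √(-1/219*394 - 500212) = √(-394/219 - 500212) = √(-109546822/219) = I*√23990754018/219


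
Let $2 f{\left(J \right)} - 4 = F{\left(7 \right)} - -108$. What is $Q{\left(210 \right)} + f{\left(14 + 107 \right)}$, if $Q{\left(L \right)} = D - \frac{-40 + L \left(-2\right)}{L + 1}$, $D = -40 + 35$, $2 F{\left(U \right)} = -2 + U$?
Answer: $\frac{45939}{844} \approx 54.43$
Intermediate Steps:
$F{\left(U \right)} = -1 + \frac{U}{2}$ ($F{\left(U \right)} = \frac{-2 + U}{2} = -1 + \frac{U}{2}$)
$D = -5$
$Q{\left(L \right)} = -5 - \frac{-40 - 2 L}{1 + L}$ ($Q{\left(L \right)} = -5 - \frac{-40 + L \left(-2\right)}{L + 1} = -5 - \frac{-40 - 2 L}{1 + L}$)
$f{\left(J \right)} = \frac{229}{4}$ ($f{\left(J \right)} = 2 + \frac{\left(-1 + \frac{1}{2} \cdot 7\right) - -108}{2} = 2 + \frac{\left(-1 + \frac{7}{2}\right) + 108}{2} = 2 + \frac{\frac{5}{2} + 108}{2} = 2 + \frac{1}{2} \cdot \frac{221}{2} = 2 + \frac{221}{4} = \frac{229}{4}$)
$Q{\left(210 \right)} + f{\left(14 + 107 \right)} = \frac{35 - 630}{1 + 210} + \frac{229}{4} = \frac{35 - 630}{211} + \frac{229}{4} = \frac{1}{211} \left(-595\right) + \frac{229}{4} = - \frac{595}{211} + \frac{229}{4} = \frac{45939}{844}$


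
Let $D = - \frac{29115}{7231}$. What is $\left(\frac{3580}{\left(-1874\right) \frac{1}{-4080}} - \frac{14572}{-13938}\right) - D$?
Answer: $\frac{368268467273237}{47218090143} \approx 7799.3$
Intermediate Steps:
$D = - \frac{29115}{7231}$ ($D = \left(-29115\right) \frac{1}{7231} = - \frac{29115}{7231} \approx -4.0264$)
$\left(\frac{3580}{\left(-1874\right) \frac{1}{-4080}} - \frac{14572}{-13938}\right) - D = \left(\frac{3580}{\left(-1874\right) \frac{1}{-4080}} - \frac{14572}{-13938}\right) - - \frac{29115}{7231} = \left(\frac{3580}{\left(-1874\right) \left(- \frac{1}{4080}\right)} - - \frac{7286}{6969}\right) + \frac{29115}{7231} = \left(\frac{3580}{\frac{937}{2040}} + \frac{7286}{6969}\right) + \frac{29115}{7231} = \left(3580 \cdot \frac{2040}{937} + \frac{7286}{6969}\right) + \frac{29115}{7231} = \left(\frac{7303200}{937} + \frac{7286}{6969}\right) + \frac{29115}{7231} = \frac{50902827782}{6529953} + \frac{29115}{7231} = \frac{368268467273237}{47218090143}$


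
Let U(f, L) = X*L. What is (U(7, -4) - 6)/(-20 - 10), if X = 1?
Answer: ⅓ ≈ 0.33333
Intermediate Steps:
U(f, L) = L (U(f, L) = 1*L = L)
(U(7, -4) - 6)/(-20 - 10) = (-4 - 6)/(-20 - 10) = -10/(-30) = -10*(-1/30) = ⅓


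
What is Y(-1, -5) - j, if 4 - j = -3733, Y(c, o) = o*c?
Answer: -3732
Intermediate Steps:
Y(c, o) = c*o
j = 3737 (j = 4 - 1*(-3733) = 4 + 3733 = 3737)
Y(-1, -5) - j = -1*(-5) - 1*3737 = 5 - 3737 = -3732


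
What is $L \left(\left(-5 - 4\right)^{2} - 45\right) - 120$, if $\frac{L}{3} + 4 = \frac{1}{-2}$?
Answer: $-606$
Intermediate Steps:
$L = - \frac{27}{2}$ ($L = -12 + \frac{3}{-2} = -12 + 3 \left(- \frac{1}{2}\right) = -12 - \frac{3}{2} = - \frac{27}{2} \approx -13.5$)
$L \left(\left(-5 - 4\right)^{2} - 45\right) - 120 = - \frac{27 \left(\left(-5 - 4\right)^{2} - 45\right)}{2} - 120 = - \frac{27 \left(\left(-9\right)^{2} - 45\right)}{2} - 120 = - \frac{27 \left(81 - 45\right)}{2} - 120 = \left(- \frac{27}{2}\right) 36 - 120 = -486 - 120 = -606$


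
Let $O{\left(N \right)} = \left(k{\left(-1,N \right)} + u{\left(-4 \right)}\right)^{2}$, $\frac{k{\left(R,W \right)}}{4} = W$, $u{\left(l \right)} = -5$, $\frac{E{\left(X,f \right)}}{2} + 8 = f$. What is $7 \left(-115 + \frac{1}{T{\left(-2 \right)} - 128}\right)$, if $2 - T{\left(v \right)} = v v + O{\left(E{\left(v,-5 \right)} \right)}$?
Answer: $- \frac{9668862}{12011} \approx -805.0$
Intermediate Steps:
$E{\left(X,f \right)} = -16 + 2 f$
$k{\left(R,W \right)} = 4 W$
$O{\left(N \right)} = \left(-5 + 4 N\right)^{2}$ ($O{\left(N \right)} = \left(4 N - 5\right)^{2} = \left(-5 + 4 N\right)^{2}$)
$T{\left(v \right)} = -11879 - v^{2}$ ($T{\left(v \right)} = 2 - \left(v v + \left(-5 + 4 \left(-16 + 2 \left(-5\right)\right)\right)^{2}\right) = 2 - \left(v^{2} + \left(-5 + 4 \left(-16 - 10\right)\right)^{2}\right) = 2 - \left(v^{2} + \left(-5 + 4 \left(-26\right)\right)^{2}\right) = 2 - \left(v^{2} + \left(-5 - 104\right)^{2}\right) = 2 - \left(v^{2} + \left(-109\right)^{2}\right) = 2 - \left(v^{2} + 11881\right) = 2 - \left(11881 + v^{2}\right) = -11879 - v^{2}$)
$7 \left(-115 + \frac{1}{T{\left(-2 \right)} - 128}\right) = 7 \left(-115 + \frac{1}{\left(-11879 - \left(-2\right)^{2}\right) - 128}\right) = 7 \left(-115 + \frac{1}{\left(-11879 - 4\right) - 128}\right) = 7 \left(-115 + \frac{1}{-11883 - 128}\right) = 7 \left(-115 + \frac{1}{-12011}\right) = 7 \left(-115 - \frac{1}{12011}\right) = 7 \left(- \frac{1381266}{12011}\right) = - \frac{9668862}{12011}$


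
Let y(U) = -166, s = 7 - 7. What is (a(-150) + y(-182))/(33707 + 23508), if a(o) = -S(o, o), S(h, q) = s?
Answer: -166/57215 ≈ -0.0029013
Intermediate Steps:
s = 0
S(h, q) = 0
a(o) = 0 (a(o) = -1*0 = 0)
(a(-150) + y(-182))/(33707 + 23508) = (0 - 166)/(33707 + 23508) = -166/57215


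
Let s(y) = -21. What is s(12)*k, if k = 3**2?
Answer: -189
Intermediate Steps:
k = 9
s(12)*k = -21*9 = -189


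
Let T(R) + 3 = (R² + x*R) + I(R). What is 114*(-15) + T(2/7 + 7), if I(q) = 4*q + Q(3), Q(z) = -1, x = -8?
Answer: -82813/49 ≈ -1690.1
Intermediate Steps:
I(q) = -1 + 4*q (I(q) = 4*q - 1 = -1 + 4*q)
T(R) = -4 + R² - 4*R (T(R) = -3 + ((R² - 8*R) + (-1 + 4*R)) = -3 + (-1 + R² - 4*R) = -4 + R² - 4*R)
114*(-15) + T(2/7 + 7) = 114*(-15) + (-4 + (2/7 + 7)² - 4*(2/7 + 7)) = -1710 + (-4 + (2*(⅐) + 7)² - 4*(2*(⅐) + 7)) = -1710 + (-4 + (2/7 + 7)² - 4*(2/7 + 7)) = -1710 + (-4 + (51/7)² - 4*51/7) = -1710 + (-4 + 2601/49 - 204/7) = -1710 + 977/49 = -82813/49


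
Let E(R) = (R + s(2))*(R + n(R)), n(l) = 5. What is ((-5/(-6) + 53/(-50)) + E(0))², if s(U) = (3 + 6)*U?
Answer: 45333289/5625 ≈ 8059.3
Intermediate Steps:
s(U) = 9*U
E(R) = (5 + R)*(18 + R) (E(R) = (R + 9*2)*(R + 5) = (R + 18)*(5 + R) = (18 + R)*(5 + R) = (5 + R)*(18 + R))
((-5/(-6) + 53/(-50)) + E(0))² = ((-5/(-6) + 53/(-50)) + (90 + 0² + 23*0))² = ((-5*(-⅙) + 53*(-1/50)) + (90 + 0 + 0))² = ((⅚ - 53/50) + 90)² = (-17/75 + 90)² = (6733/75)² = 45333289/5625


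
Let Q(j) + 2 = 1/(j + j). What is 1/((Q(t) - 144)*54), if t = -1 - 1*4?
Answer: -5/39447 ≈ -0.00012675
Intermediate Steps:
t = -5 (t = -1 - 4 = -5)
Q(j) = -2 + 1/(2*j) (Q(j) = -2 + 1/(j + j) = -2 + 1/(2*j))
1/((Q(t) - 144)*54) = 1/(((-2 + (½)/(-5)) - 144)*54) = 1/(((-2 + (½)*(-⅕)) - 144)*54) = 1/(((-2 - ⅒) - 144)*54) = 1/((-21/10 - 144)*54) = 1/(-1461/10*54) = 1/(-39447/5) = -5/39447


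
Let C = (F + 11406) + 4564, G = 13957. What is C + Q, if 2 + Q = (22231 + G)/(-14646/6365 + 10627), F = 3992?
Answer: 1350049468260/67626209 ≈ 19963.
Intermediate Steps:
Q = 95084202/67626209 (Q = -2 + (22231 + 13957)/(-14646/6365 + 10627) = -2 + 36188/(-14646*1/6365 + 10627) = -2 + 36188/(-14646/6365 + 10627) = -2 + 36188/(67626209/6365) = -2 + 36188*(6365/67626209) = -2 + 230336620/67626209 = 95084202/67626209 ≈ 1.4060)
C = 19962 (C = (3992 + 11406) + 4564 = 15398 + 4564 = 19962)
C + Q = 19962 + 95084202/67626209 = 1350049468260/67626209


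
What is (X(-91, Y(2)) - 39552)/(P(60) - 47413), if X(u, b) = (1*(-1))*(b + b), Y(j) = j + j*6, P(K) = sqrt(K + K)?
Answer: 1876606540/2247992449 + 79160*sqrt(30)/2247992449 ≈ 0.83498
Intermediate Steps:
P(K) = sqrt(2)*sqrt(K) (P(K) = sqrt(2*K) = sqrt(2)*sqrt(K))
Y(j) = 7*j (Y(j) = j + 6*j = 7*j)
X(u, b) = -2*b
(X(-91, Y(2)) - 39552)/(P(60) - 47413) = (-14*2 - 39552)/(sqrt(2)*sqrt(60) - 47413) = (-2*14 - 39552)/(sqrt(2)*(2*sqrt(15)) - 47413) = (-28 - 39552)/(2*sqrt(30) - 47413) = -39580/(-47413 + 2*sqrt(30))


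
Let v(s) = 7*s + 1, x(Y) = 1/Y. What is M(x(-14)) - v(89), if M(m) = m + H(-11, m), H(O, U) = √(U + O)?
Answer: -8737/14 + I*√2170/14 ≈ -624.07 + 3.3274*I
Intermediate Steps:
H(O, U) = √(O + U)
M(m) = m + √(-11 + m)
v(s) = 1 + 7*s
M(x(-14)) - v(89) = (1/(-14) + √(-11 + 1/(-14))) - (1 + 7*89) = (-1/14 + √(-11 - 1/14)) - (1 + 623) = (-1/14 + √(-155/14)) - 1*624 = (-1/14 + I*√2170/14) - 624 = -8737/14 + I*√2170/14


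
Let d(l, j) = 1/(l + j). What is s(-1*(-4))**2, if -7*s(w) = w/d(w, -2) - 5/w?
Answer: 729/784 ≈ 0.92985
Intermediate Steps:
d(l, j) = 1/(j + l)
s(w) = 5/(7*w) - w*(-2 + w)/7 (s(w) = -(w/(1/(-2 + w)) - 5/w)/7 = -(w*(-2 + w) - 5/w)/7 = -(-5/w + w*(-2 + w))/7 = 5/(7*w) - w*(-2 + w)/7)
s(-1*(-4))**2 = ((5 + (-1*(-4))**2*(2 - (-1)*(-4)))/(7*((-1*(-4)))))**2 = ((1/7)*(5 + 4**2*(2 - 1*4))/4)**2 = ((1/7)*(1/4)*(5 + 16*(2 - 4)))**2 = ((1/7)*(1/4)*(5 + 16*(-2)))**2 = ((1/7)*(1/4)*(5 - 32))**2 = ((1/7)*(1/4)*(-27))**2 = (-27/28)**2 = 729/784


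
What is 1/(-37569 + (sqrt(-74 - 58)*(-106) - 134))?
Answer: I/(-37703*I + 212*sqrt(33)) ≈ -2.6495e-5 + 8.5583e-7*I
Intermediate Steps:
1/(-37569 + (sqrt(-74 - 58)*(-106) - 134)) = 1/(-37569 + (sqrt(-132)*(-106) - 134)) = 1/(-37569 + ((2*I*sqrt(33))*(-106) - 134)) = 1/(-37569 + (-212*I*sqrt(33) - 134)) = 1/(-37569 + (-134 - 212*I*sqrt(33))) = 1/(-37703 - 212*I*sqrt(33))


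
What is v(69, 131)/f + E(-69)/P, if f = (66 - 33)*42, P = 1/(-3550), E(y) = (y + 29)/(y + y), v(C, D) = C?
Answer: -10933471/10626 ≈ -1028.9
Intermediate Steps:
E(y) = (29 + y)/(2*y) (E(y) = (29 + y)/((2*y)) = (29 + y)*(1/(2*y)) = (29 + y)/(2*y))
P = -1/3550 ≈ -0.00028169
f = 1386 (f = 33*42 = 1386)
v(69, 131)/f + E(-69)/P = 69/1386 + ((½)*(29 - 69)/(-69))/(-1/3550) = 69*(1/1386) + ((½)*(-1/69)*(-40))*(-3550) = 23/462 + (20/69)*(-3550) = 23/462 - 71000/69 = -10933471/10626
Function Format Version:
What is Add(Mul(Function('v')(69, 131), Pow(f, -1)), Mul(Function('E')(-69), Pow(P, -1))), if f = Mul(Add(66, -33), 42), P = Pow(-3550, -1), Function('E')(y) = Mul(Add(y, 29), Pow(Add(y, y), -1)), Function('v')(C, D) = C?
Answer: Rational(-10933471, 10626) ≈ -1028.9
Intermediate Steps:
Function('E')(y) = Mul(Rational(1, 2), Pow(y, -1), Add(29, y)) (Function('E')(y) = Mul(Add(29, y), Pow(Mul(2, y), -1)) = Mul(Add(29, y), Mul(Rational(1, 2), Pow(y, -1))) = Mul(Rational(1, 2), Pow(y, -1), Add(29, y)))
P = Rational(-1, 3550) ≈ -0.00028169
f = 1386 (f = Mul(33, 42) = 1386)
Add(Mul(Function('v')(69, 131), Pow(f, -1)), Mul(Function('E')(-69), Pow(P, -1))) = Add(Mul(69, Pow(1386, -1)), Mul(Mul(Rational(1, 2), Pow(-69, -1), Add(29, -69)), Pow(Rational(-1, 3550), -1))) = Add(Mul(69, Rational(1, 1386)), Mul(Mul(Rational(1, 2), Rational(-1, 69), -40), -3550)) = Add(Rational(23, 462), Mul(Rational(20, 69), -3550)) = Add(Rational(23, 462), Rational(-71000, 69)) = Rational(-10933471, 10626)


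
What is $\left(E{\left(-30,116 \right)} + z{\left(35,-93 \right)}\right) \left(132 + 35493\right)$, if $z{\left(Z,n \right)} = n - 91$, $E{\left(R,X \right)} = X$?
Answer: $-2422500$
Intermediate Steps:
$z{\left(Z,n \right)} = -91 + n$ ($z{\left(Z,n \right)} = n - 91 = -91 + n$)
$\left(E{\left(-30,116 \right)} + z{\left(35,-93 \right)}\right) \left(132 + 35493\right) = \left(116 - 184\right) \left(132 + 35493\right) = \left(116 - 184\right) 35625 = \left(-68\right) 35625 = -2422500$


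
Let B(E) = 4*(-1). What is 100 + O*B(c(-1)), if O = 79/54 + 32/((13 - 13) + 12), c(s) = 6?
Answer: 2254/27 ≈ 83.481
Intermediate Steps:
B(E) = -4
O = 223/54 (O = 79*(1/54) + 32/(0 + 12) = 79/54 + 32/12 = 79/54 + 32*(1/12) = 79/54 + 8/3 = 223/54 ≈ 4.1296)
100 + O*B(c(-1)) = 100 + (223/54)*(-4) = 100 - 446/27 = 2254/27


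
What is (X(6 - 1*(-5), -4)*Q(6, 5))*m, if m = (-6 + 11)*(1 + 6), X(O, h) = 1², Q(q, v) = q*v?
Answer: 1050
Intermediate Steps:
X(O, h) = 1
m = 35 (m = 5*7 = 35)
(X(6 - 1*(-5), -4)*Q(6, 5))*m = (1*(6*5))*35 = (1*30)*35 = 30*35 = 1050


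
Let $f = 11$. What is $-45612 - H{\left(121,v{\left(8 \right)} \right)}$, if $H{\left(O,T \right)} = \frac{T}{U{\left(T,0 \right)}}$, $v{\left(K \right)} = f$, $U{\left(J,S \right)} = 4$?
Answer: $- \frac{182459}{4} \approx -45615.0$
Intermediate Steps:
$v{\left(K \right)} = 11$
$H{\left(O,T \right)} = \frac{T}{4}$
$-45612 - H{\left(121,v{\left(8 \right)} \right)} = -45612 - \frac{1}{4} \cdot 11 = -45612 - \frac{11}{4} = - \frac{182459}{4}$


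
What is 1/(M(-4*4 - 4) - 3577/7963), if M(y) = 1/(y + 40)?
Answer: -159260/63577 ≈ -2.5050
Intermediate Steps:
M(y) = 1/(40 + y)
1/(M(-4*4 - 4) - 3577/7963) = 1/(1/(40 + (-4*4 - 4)) - 3577/7963) = 1/(1/(40 + (-16 - 4)) - 3577*1/7963) = 1/(1/(40 - 20) - 3577/7963) = 1/(1/20 - 3577/7963) = 1/(-63577/159260) = -159260/63577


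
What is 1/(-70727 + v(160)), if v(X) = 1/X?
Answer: -160/11316319 ≈ -1.4139e-5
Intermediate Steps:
1/(-70727 + v(160)) = 1/(-70727 + 1/160) = 1/(-11316319/160) = -160/11316319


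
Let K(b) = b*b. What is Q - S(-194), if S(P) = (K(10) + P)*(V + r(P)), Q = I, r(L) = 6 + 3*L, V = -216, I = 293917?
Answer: 219469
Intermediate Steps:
K(b) = b²
Q = 293917
S(P) = (-210 + 3*P)*(100 + P) (S(P) = (10² + P)*(-216 + (6 + 3*P)) = (100 + P)*(-210 + 3*P) = (-210 + 3*P)*(100 + P))
Q - S(-194) = 293917 - (-21000 + 3*(-194)² + 90*(-194)) = 293917 - (-21000 + 3*37636 - 17460) = 293917 - (-21000 + 112908 - 17460) = 293917 - 1*74448 = 293917 - 74448 = 219469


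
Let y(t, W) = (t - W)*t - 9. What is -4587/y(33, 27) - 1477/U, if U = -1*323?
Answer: -400816/20349 ≈ -19.697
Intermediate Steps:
y(t, W) = -9 + t*(t - W) (y(t, W) = t*(t - W) - 9 = -9 + t*(t - W))
U = -323
-4587/y(33, 27) - 1477/U = -4587/(-9 + 33**2 - 1*27*33) - 1477/(-323) = -4587/(-9 + 1089 - 891) - 1477*(-1/323) = -4587/189 + 1477/323 = -4587*1/189 + 1477/323 = -1529/63 + 1477/323 = -400816/20349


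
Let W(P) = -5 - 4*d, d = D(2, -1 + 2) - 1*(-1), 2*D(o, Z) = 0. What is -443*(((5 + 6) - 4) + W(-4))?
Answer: 886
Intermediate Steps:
D(o, Z) = 0 (D(o, Z) = (1/2)*0 = 0)
d = 1 (d = 0 - 1*(-1) = 0 + 1 = 1)
W(P) = -9 (W(P) = -5 - 4*1 = -5 - 4 = -9)
-443*(((5 + 6) - 4) + W(-4)) = -443*(((5 + 6) - 4) - 9) = -443*((11 - 4) - 9) = -443*(7 - 9) = -443*(-2) = 886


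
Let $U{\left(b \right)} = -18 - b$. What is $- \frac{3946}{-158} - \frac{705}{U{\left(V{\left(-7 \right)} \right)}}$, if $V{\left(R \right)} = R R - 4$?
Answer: $\frac{59998}{1659} \approx 36.165$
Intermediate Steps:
$V{\left(R \right)} = -4 + R^{2}$ ($V{\left(R \right)} = R^{2} - 4 = -4 + R^{2}$)
$- \frac{3946}{-158} - \frac{705}{U{\left(V{\left(-7 \right)} \right)}} = - \frac{3946}{-158} - \frac{705}{-18 - \left(-4 + \left(-7\right)^{2}\right)} = \left(-3946\right) \left(- \frac{1}{158}\right) - \frac{705}{-18 - \left(-4 + 49\right)} = \frac{1973}{79} - \frac{705}{-18 - 45} = \frac{1973}{79} - \frac{705}{-63} = \frac{1973}{79} - - \frac{235}{21} = \frac{1973}{79} + \frac{235}{21} = \frac{59998}{1659}$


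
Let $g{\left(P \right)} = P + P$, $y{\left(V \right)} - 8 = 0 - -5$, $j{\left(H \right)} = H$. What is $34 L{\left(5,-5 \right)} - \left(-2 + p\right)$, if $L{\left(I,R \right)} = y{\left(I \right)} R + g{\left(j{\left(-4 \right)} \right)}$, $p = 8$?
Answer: $-2488$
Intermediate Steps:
$y{\left(V \right)} = 13$ ($y{\left(V \right)} = 8 + \left(0 - -5\right) = 8 + \left(0 + 5\right) = 8 + 5 = 13$)
$g{\left(P \right)} = 2 P$
$L{\left(I,R \right)} = -8 + 13 R$ ($L{\left(I,R \right)} = 13 R + 2 \left(-4\right) = 13 R - 8 = -8 + 13 R$)
$34 L{\left(5,-5 \right)} - \left(-2 + p\right) = 34 \left(-8 + 13 \left(-5\right)\right) - 6 = 34 \left(-8 - 65\right) + \left(\left(-8 + 10\right) - 8\right) = 34 \left(-73\right) + \left(2 - 8\right) = -2482 - 6 = -2488$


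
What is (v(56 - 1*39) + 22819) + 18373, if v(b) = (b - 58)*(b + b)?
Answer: 39798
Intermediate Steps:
v(b) = 2*b*(-58 + b) (v(b) = (-58 + b)*(2*b) = 2*b*(-58 + b))
(v(56 - 1*39) + 22819) + 18373 = (2*(56 - 1*39)*(-58 + (56 - 1*39)) + 22819) + 18373 = (2*(56 - 39)*(-58 + (56 - 39)) + 22819) + 18373 = (2*17*(-58 + 17) + 22819) + 18373 = (2*17*(-41) + 22819) + 18373 = (-1394 + 22819) + 18373 = 21425 + 18373 = 39798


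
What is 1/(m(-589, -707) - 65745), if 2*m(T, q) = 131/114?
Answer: -228/14989729 ≈ -1.5210e-5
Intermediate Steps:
m(T, q) = 131/228 (m(T, q) = (131/114)/2 = (131*(1/114))/2 = (1/2)*(131/114) = 131/228)
1/(m(-589, -707) - 65745) = 1/(131/228 - 65745) = 1/(-14989729/228) = -228/14989729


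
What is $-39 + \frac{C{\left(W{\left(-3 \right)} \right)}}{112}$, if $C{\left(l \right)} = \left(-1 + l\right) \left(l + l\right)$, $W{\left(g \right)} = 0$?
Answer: $-39$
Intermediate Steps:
$C{\left(l \right)} = 2 l \left(-1 + l\right)$ ($C{\left(l \right)} = \left(-1 + l\right) 2 l = 2 l \left(-1 + l\right)$)
$-39 + \frac{C{\left(W{\left(-3 \right)} \right)}}{112} = -39 + \frac{2 \cdot 0 \left(-1 + 0\right)}{112} = -39 + 2 \cdot 0 \left(-1\right) \frac{1}{112} = -39 + 0 \cdot \frac{1}{112} = -39 + 0 = -39$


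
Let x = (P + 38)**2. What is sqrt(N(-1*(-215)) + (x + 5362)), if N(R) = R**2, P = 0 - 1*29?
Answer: 2*sqrt(12917) ≈ 227.31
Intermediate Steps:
P = -29 (P = 0 - 29 = -29)
x = 81 (x = (-29 + 38)**2 = 9**2 = 81)
sqrt(N(-1*(-215)) + (x + 5362)) = sqrt((-1*(-215))**2 + (81 + 5362)) = sqrt(215**2 + 5443) = sqrt(46225 + 5443) = sqrt(51668) = 2*sqrt(12917)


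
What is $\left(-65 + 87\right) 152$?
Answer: $3344$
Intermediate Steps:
$\left(-65 + 87\right) 152 = 22 \cdot 152 = 3344$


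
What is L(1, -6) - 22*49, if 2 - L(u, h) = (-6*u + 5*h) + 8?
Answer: -1048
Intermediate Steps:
L(u, h) = -6 - 5*h + 6*u (L(u, h) = 2 - ((-6*u + 5*h) + 8) = 2 - (8 - 6*u + 5*h) = 2 + (-8 - 5*h + 6*u) = -6 - 5*h + 6*u)
L(1, -6) - 22*49 = (-6 - 5*(-6) + 6*1) - 22*49 = (-6 + 30 + 6) - 1078 = 30 - 1078 = -1048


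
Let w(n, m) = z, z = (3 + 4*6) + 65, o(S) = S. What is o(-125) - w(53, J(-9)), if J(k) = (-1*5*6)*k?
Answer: -217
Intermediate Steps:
J(k) = -30*k (J(k) = (-5*6)*k = -30*k)
z = 92 (z = (3 + 24) + 65 = 27 + 65 = 92)
w(n, m) = 92
o(-125) - w(53, J(-9)) = -125 - 1*92 = -125 - 92 = -217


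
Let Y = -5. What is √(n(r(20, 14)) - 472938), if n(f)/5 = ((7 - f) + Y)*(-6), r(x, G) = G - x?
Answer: I*√473178 ≈ 687.88*I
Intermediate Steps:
n(f) = -60 + 30*f (n(f) = 5*(((7 - f) - 5)*(-6)) = 5*((2 - f)*(-6)) = 5*(-12 + 6*f) = -60 + 30*f)
√(n(r(20, 14)) - 472938) = √((-60 + 30*(14 - 1*20)) - 472938) = √((-60 + 30*(14 - 20)) - 472938) = √((-60 + 30*(-6)) - 472938) = √((-60 - 180) - 472938) = √(-240 - 472938) = √(-473178) = I*√473178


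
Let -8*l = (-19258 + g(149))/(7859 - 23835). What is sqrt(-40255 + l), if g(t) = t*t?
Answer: I*sqrt(10274381469709)/15976 ≈ 200.64*I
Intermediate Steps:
g(t) = t**2
l = 2943/127808 (l = -(-19258 + 149**2)/(8*(7859 - 23835)) = -(-19258 + 22201)/(8*(-15976)) = -2943*(-1)/(8*15976) = -1/8*(-2943/15976) = 2943/127808 ≈ 0.023027)
sqrt(-40255 + l) = sqrt(-40255 + 2943/127808) = sqrt(-5144908097/127808) = I*sqrt(10274381469709)/15976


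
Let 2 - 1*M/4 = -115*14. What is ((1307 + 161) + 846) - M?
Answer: -4134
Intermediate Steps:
M = 6448 (M = 8 - (-460)*14 = 8 - 4*(-1610) = 8 + 6440 = 6448)
((1307 + 161) + 846) - M = ((1307 + 161) + 846) - 1*6448 = (1468 + 846) - 6448 = 2314 - 6448 = -4134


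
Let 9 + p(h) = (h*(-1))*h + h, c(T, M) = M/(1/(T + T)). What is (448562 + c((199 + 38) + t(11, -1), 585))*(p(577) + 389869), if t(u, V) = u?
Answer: 42482424776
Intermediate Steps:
c(T, M) = 2*M*T (c(T, M) = M/(1/(2*T)) = M/((1/(2*T))) = M*(2*T) = 2*M*T)
p(h) = -9 + h - h² (p(h) = -9 + ((h*(-1))*h + h) = -9 + ((-h)*h + h) = -9 + (-h² + h) = -9 + (h - h²) = -9 + h - h²)
(448562 + c((199 + 38) + t(11, -1), 585))*(p(577) + 389869) = (448562 + 2*585*((199 + 38) + 11))*((-9 + 577 - 1*577²) + 389869) = (448562 + 2*585*(237 + 11))*((-9 + 577 - 1*332929) + 389869) = (448562 + 2*585*248)*((-9 + 577 - 332929) + 389869) = (448562 + 290160)*(-332361 + 389869) = 738722*57508 = 42482424776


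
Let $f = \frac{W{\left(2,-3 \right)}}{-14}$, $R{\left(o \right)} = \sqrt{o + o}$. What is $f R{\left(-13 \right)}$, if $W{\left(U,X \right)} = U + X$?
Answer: $\frac{i \sqrt{26}}{14} \approx 0.36422 i$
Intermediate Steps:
$R{\left(o \right)} = \sqrt{2} \sqrt{o}$ ($R{\left(o \right)} = \sqrt{2 o} = \sqrt{2} \sqrt{o}$)
$f = \frac{1}{14}$ ($f = \frac{2 - 3}{-14} = \left(-1\right) \left(- \frac{1}{14}\right) = \frac{1}{14} \approx 0.071429$)
$f R{\left(-13 \right)} = \frac{\sqrt{2} \sqrt{-13}}{14} = \frac{\sqrt{2} i \sqrt{13}}{14} = \frac{i \sqrt{26}}{14}$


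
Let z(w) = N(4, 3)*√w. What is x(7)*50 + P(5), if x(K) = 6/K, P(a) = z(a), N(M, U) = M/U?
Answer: 300/7 + 4*√5/3 ≈ 45.839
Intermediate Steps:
z(w) = 4*√w/3 (z(w) = (4/3)*√w = (4*(⅓))*√w = 4*√w/3)
P(a) = 4*√a/3
x(7)*50 + P(5) = (6/7)*50 + 4*√5/3 = 300/7 + 4*√5/3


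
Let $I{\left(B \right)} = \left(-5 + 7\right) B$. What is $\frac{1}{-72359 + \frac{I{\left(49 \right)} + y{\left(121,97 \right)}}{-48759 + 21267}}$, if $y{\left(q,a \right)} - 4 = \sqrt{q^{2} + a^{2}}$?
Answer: $- \frac{5468966322516}{395728954421728885} + \frac{13746 \sqrt{962}}{395728954421728885} \approx -1.382 \cdot 10^{-5}$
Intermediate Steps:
$y{\left(q,a \right)} = 4 + \sqrt{a^{2} + q^{2}}$ ($y{\left(q,a \right)} = 4 + \sqrt{q^{2} + a^{2}} = 4 + \sqrt{a^{2} + q^{2}}$)
$I{\left(B \right)} = 2 B$
$\frac{1}{-72359 + \frac{I{\left(49 \right)} + y{\left(121,97 \right)}}{-48759 + 21267}} = \frac{1}{-72359 + \frac{2 \cdot 49 + \left(4 + \sqrt{97^{2} + 121^{2}}\right)}{-48759 + 21267}} = \frac{1}{-72359 + \frac{98 + \left(4 + \sqrt{9409 + 14641}\right)}{-27492}} = \frac{1}{-72359 + \left(98 + \left(4 + \sqrt{24050}\right)\right) \left(- \frac{1}{27492}\right)} = \frac{1}{-72359 + \left(98 + \left(4 + 5 \sqrt{962}\right)\right) \left(- \frac{1}{27492}\right)} = \frac{1}{-72359 + \left(102 + 5 \sqrt{962}\right) \left(- \frac{1}{27492}\right)} = \frac{1}{-72359 - \left(\frac{17}{4582} + \frac{5 \sqrt{962}}{27492}\right)} = \frac{1}{- \frac{331548955}{4582} - \frac{5 \sqrt{962}}{27492}}$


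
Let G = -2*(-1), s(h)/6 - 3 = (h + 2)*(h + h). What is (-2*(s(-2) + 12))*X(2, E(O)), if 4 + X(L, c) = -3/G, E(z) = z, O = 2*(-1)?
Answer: 330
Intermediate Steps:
O = -2
s(h) = 18 + 12*h*(2 + h) (s(h) = 18 + 6*((h + 2)*(h + h)) = 18 + 6*((2 + h)*(2*h)) = 18 + 6*(2*h*(2 + h)) = 18 + 12*h*(2 + h))
G = 2
X(L, c) = -11/2 (X(L, c) = -4 - 3/2 = -11/2)
(-2*(s(-2) + 12))*X(2, E(O)) = -2*((18 + 12*(-2)² + 24*(-2)) + 12)*(-11/2) = -2*((18 + 12*4 - 48) + 12)*(-11/2) = -2*((18 + 48 - 48) + 12)*(-11/2) = -2*(18 + 12)*(-11/2) = -2*30*(-11/2) = -60*(-11/2) = 330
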